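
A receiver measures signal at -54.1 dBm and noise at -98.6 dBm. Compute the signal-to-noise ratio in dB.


SNR = -54.1 - (-98.6) = 44.5 dB

44.5 dB


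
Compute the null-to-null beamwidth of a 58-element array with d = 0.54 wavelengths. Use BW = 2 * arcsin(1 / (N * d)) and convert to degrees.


1/(N*d) = 1/(58*0.54) = 0.031928
BW = 2*arcsin(0.031928) = 3.7 degrees

3.7 degrees


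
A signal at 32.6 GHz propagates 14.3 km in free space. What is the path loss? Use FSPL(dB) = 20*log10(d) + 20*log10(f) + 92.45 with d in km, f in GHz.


20*log10(14.3) = 23.11
20*log10(32.6) = 30.26
FSPL = 145.8 dB

145.8 dB


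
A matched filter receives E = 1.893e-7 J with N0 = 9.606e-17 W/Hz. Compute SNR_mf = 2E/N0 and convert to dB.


SNR_lin = 2 * 1.893e-7 / 9.606e-17 = 3.941e9
SNR_dB = 10*log10(3.941e9) = 96.0 dB

96.0 dB


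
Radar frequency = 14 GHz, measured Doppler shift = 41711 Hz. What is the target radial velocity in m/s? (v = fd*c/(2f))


v = 41711 * 3e8 / (2 * 14000000000.0) = 446.9 m/s

446.9 m/s


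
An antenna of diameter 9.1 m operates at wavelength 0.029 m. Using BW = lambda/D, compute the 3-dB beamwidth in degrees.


BW_rad = 0.029 / 9.1 = 0.003187
BW_deg = 0.18 degrees

0.18 degrees


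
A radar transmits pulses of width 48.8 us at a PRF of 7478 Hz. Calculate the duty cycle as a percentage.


DC = 48.8e-6 * 7478 * 100 = 36.49%

36.49%


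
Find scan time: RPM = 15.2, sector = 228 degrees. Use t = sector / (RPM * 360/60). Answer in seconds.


t = 228 / (15.2 * 360) * 60 = 2.5 s

2.5 s


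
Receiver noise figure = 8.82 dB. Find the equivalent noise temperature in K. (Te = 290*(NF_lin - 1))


NF_lin = 10^(8.82/10) = 7.62079
Te = 290 * (7.62079 - 1) = 1920.0 K

1920.0 K


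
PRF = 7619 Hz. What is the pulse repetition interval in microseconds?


PRI = 1/7619 = 0.0001312508 s = 131.3 us

131.3 us


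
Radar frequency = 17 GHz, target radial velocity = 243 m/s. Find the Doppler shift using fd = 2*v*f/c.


fd = 2 * 243 * 17000000000.0 / 3e8 = 27540.0 Hz

27540.0 Hz


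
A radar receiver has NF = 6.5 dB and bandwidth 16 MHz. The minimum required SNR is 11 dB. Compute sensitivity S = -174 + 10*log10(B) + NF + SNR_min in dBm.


10*log10(16000000.0) = 72.04
S = -174 + 72.04 + 6.5 + 11 = -84.5 dBm

-84.5 dBm


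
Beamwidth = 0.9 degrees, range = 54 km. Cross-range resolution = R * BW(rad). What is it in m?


BW_rad = 0.015707963
CR = 54000 * 0.015707963 = 848.2 m

848.2 m


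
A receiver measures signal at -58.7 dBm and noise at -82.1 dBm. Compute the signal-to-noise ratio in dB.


SNR = -58.7 - (-82.1) = 23.4 dB

23.4 dB


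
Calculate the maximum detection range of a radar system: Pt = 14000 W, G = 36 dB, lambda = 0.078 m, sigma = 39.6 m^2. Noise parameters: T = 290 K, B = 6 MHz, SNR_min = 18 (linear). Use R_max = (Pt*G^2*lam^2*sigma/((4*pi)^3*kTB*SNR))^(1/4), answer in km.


G_lin = 10^(36/10) = 3981.071706
R^4 = 14000 * 3981.071706^2 * 0.078^2 * 39.6 / ((4*pi)^3 * 1.38e-23 * 290 * 6000000.0 * 18)
R^4 = 6.23278e19 m^4
R_max = (6.23278e19)^(1/4) = 88852.7 m = 88.9 km

88.9 km


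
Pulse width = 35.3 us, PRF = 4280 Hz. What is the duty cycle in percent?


DC = 35.3e-6 * 4280 * 100 = 15.11%

15.11%


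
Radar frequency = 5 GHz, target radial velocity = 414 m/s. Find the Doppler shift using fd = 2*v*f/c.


fd = 2 * 414 * 5000000000.0 / 3e8 = 13800.0 Hz

13800.0 Hz


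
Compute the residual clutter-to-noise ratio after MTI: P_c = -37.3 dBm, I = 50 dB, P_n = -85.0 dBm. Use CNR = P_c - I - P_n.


CNR = -37.3 - 50 - (-85.0) = -2.3 dB

-2.3 dB


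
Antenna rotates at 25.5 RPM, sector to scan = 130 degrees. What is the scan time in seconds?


t = 130 / (25.5 * 360) * 60 = 0.85 s

0.85 s


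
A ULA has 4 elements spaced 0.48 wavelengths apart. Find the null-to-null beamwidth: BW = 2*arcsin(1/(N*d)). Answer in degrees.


1/(N*d) = 1/(4*0.48) = 0.520833
BW = 2*arcsin(0.520833) = 62.8 degrees

62.8 degrees


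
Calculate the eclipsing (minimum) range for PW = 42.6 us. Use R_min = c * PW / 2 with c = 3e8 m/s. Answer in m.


R_min = 3e8 * 42.6e-6 / 2 = 6390.0 m

6390.0 m


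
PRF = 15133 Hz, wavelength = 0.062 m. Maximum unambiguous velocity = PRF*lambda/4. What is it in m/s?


V_ua = 15133 * 0.062 / 4 = 234.6 m/s

234.6 m/s


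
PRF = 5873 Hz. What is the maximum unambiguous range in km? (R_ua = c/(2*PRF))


R_ua = 3e8 / (2 * 5873) = 25540.6 m = 25.5 km

25.5 km


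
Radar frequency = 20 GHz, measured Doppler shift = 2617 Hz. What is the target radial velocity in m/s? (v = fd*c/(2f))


v = 2617 * 3e8 / (2 * 20000000000.0) = 19.6 m/s

19.6 m/s


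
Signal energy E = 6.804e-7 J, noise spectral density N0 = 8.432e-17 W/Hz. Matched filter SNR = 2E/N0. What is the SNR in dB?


SNR_lin = 2 * 6.804e-7 / 8.432e-17 = 1.614e10
SNR_dB = 10*log10(1.614e10) = 102.1 dB

102.1 dB


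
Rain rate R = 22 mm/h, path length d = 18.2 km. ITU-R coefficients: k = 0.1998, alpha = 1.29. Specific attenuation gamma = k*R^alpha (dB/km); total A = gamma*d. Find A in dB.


gamma = 0.1998 * 22^1.29 = 10.772605 dB/km
A = 10.772605 * 18.2 = 196.06 dB

196.06 dB


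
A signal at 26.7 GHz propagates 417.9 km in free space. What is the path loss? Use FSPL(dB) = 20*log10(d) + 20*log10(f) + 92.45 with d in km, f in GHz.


20*log10(417.9) = 52.42
20*log10(26.7) = 28.53
FSPL = 173.4 dB

173.4 dB


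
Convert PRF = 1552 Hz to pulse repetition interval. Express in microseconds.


PRI = 1/1552 = 0.0006443299 s = 644.3 us

644.3 us


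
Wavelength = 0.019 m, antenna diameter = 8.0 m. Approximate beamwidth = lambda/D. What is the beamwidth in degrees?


BW_rad = 0.019 / 8.0 = 0.002375
BW_deg = 0.14 degrees

0.14 degrees


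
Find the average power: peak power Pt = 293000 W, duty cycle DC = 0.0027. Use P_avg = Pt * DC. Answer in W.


P_avg = 293000 * 0.0027 = 791.1 W

791.1 W


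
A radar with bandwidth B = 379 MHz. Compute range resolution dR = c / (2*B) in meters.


dR = 3e8 / (2 * 379000000.0) = 0.4 m

0.4 m


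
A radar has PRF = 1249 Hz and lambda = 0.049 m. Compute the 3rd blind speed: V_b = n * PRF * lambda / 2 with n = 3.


V_blind = 3 * 1249 * 0.049 / 2 = 91.8 m/s

91.8 m/s


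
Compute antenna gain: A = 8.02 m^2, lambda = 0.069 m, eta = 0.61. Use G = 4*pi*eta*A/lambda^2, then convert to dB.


G_linear = 4*pi*0.61*8.02/0.069^2 = 12912.67
G_dB = 10*log10(12912.67) = 41.1 dB

41.1 dB


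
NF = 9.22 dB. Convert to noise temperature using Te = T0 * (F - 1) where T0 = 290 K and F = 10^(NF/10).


NF_lin = 10^(9.22/10) = 8.35603
Te = 290 * (8.35603 - 1) = 2133.2 K

2133.2 K


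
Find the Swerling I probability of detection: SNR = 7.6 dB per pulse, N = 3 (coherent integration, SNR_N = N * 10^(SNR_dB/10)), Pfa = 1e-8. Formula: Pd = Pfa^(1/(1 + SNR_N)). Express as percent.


SNR_lin = 10^(7.6/10) = 5.7544
SNR_N = 3 * 5.7544 = 17.2632
1/(1 + SNR_N) = 1/18.2632 = 0.0547549
Pd = (1e-8)^0.0547549 = 0.36472
Pd = 36.5%

36.5%


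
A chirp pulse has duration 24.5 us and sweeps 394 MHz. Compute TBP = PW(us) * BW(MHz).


TBP = 24.5 * 394 = 9653.0

9653.0


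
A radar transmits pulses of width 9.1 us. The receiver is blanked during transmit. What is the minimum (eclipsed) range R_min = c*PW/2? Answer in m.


R_min = 3e8 * 9.1e-6 / 2 = 1365.0 m

1365.0 m


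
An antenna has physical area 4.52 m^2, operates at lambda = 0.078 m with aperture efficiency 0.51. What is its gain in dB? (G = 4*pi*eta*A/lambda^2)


G_linear = 4*pi*0.51*4.52/0.078^2 = 4761.34
G_dB = 10*log10(4761.34) = 36.8 dB

36.8 dB


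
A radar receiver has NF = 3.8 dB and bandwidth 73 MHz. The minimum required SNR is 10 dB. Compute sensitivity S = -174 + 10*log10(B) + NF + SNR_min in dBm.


10*log10(73000000.0) = 78.63
S = -174 + 78.63 + 3.8 + 10 = -81.6 dBm

-81.6 dBm


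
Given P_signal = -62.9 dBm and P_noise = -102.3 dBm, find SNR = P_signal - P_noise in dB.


SNR = -62.9 - (-102.3) = 39.4 dB

39.4 dB


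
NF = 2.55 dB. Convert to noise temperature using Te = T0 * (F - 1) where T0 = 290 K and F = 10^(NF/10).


NF_lin = 10^(2.55/10) = 1.798871
Te = 290 * (1.798871 - 1) = 231.7 K

231.7 K


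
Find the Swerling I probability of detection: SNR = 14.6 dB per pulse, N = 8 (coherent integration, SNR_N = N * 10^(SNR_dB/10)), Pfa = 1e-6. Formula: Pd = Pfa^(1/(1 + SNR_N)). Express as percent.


SNR_lin = 10^(14.6/10) = 28.84032
SNR_N = 8 * 28.84032 = 230.72256
1/(1 + SNR_N) = 1/231.72256 = 0.0043155
Pd = (1e-6)^0.0043155 = 0.94212
Pd = 94.2%

94.2%


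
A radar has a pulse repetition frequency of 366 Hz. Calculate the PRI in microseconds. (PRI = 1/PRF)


PRI = 1/366 = 0.0027322404 s = 2732.2 us

2732.2 us


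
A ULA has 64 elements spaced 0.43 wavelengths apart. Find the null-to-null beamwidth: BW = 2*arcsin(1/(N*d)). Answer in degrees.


1/(N*d) = 1/(64*0.43) = 0.036337
BW = 2*arcsin(0.036337) = 4.2 degrees

4.2 degrees


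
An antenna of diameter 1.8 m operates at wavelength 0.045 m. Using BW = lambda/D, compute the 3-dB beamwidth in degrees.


BW_rad = 0.045 / 1.8 = 0.025
BW_deg = 1.43 degrees

1.43 degrees


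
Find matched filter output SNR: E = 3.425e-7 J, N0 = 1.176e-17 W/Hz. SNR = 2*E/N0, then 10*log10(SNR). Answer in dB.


SNR_lin = 2 * 3.425e-7 / 1.176e-17 = 5.825e10
SNR_dB = 10*log10(5.825e10) = 107.7 dB

107.7 dB


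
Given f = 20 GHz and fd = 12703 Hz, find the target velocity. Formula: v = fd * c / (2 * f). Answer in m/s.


v = 12703 * 3e8 / (2 * 20000000000.0) = 95.3 m/s

95.3 m/s


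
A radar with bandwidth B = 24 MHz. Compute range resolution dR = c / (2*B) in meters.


dR = 3e8 / (2 * 24000000.0) = 6.25 m

6.25 m


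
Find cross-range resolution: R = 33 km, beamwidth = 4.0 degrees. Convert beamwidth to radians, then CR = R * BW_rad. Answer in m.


BW_rad = 0.06981317
CR = 33000 * 0.06981317 = 2303.8 m

2303.8 m


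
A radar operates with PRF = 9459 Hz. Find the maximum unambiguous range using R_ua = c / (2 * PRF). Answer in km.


R_ua = 3e8 / (2 * 9459) = 15857.9 m = 15.9 km

15.9 km


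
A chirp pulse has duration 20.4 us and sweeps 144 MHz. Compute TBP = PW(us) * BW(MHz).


TBP = 20.4 * 144 = 2937.6

2937.6


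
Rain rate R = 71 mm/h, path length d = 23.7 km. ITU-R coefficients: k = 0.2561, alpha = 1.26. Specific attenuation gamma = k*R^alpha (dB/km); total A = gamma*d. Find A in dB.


gamma = 0.2561 * 71^1.26 = 55.080148 dB/km
A = 55.080148 * 23.7 = 1305.4 dB

1305.4 dB


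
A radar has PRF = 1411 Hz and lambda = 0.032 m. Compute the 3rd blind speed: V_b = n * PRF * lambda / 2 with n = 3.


V_blind = 3 * 1411 * 0.032 / 2 = 67.7 m/s

67.7 m/s


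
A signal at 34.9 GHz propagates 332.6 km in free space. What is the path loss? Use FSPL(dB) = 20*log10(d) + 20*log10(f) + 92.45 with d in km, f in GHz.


20*log10(332.6) = 50.44
20*log10(34.9) = 30.86
FSPL = 173.7 dB

173.7 dB


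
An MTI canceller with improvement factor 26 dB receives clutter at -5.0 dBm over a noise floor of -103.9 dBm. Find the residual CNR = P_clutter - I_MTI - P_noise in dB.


CNR = -5.0 - 26 - (-103.9) = 72.9 dB

72.9 dB


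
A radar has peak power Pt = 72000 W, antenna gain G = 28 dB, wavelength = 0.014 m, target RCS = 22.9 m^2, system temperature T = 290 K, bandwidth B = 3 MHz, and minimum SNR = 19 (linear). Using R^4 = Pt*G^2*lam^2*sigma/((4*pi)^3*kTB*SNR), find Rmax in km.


G_lin = 10^(28/10) = 630.957344
R^4 = 72000 * 630.957344^2 * 0.014^2 * 22.9 / ((4*pi)^3 * 1.38e-23 * 290 * 3000000.0 * 19)
R^4 = 2.84212e17 m^4
R_max = (2.84212e17)^(1/4) = 23089.3 m = 23.1 km

23.1 km


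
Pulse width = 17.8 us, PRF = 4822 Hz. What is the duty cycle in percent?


DC = 17.8e-6 * 4822 * 100 = 8.58%

8.58%


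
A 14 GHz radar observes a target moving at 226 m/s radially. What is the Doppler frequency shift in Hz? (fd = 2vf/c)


fd = 2 * 226 * 14000000000.0 / 3e8 = 21093.3 Hz

21093.3 Hz


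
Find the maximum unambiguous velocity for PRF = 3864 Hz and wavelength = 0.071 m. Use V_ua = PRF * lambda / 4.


V_ua = 3864 * 0.071 / 4 = 68.6 m/s

68.6 m/s


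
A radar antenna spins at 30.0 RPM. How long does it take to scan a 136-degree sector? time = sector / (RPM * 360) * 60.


t = 136 / (30.0 * 360) * 60 = 0.76 s

0.76 s


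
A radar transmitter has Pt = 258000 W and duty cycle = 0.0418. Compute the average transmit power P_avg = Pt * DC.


P_avg = 258000 * 0.0418 = 10784.4 W

10784.4 W


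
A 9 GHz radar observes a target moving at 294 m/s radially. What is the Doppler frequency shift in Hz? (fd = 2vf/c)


fd = 2 * 294 * 9000000000.0 / 3e8 = 17640.0 Hz

17640.0 Hz


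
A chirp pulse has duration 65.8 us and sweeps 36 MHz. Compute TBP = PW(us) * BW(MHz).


TBP = 65.8 * 36 = 2368.8

2368.8


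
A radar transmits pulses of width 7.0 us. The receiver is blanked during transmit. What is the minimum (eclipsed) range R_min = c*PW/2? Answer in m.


R_min = 3e8 * 7.0e-6 / 2 = 1050.0 m

1050.0 m


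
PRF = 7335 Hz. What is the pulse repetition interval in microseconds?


PRI = 1/7335 = 0.0001363327 s = 136.3 us

136.3 us


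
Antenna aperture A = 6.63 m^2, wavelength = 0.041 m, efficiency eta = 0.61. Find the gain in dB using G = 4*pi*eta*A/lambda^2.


G_linear = 4*pi*0.61*6.63/0.041^2 = 30233.3
G_dB = 10*log10(30233.3) = 44.8 dB

44.8 dB


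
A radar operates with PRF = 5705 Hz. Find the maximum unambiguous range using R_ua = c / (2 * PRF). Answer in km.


R_ua = 3e8 / (2 * 5705) = 26292.7 m = 26.3 km

26.3 km


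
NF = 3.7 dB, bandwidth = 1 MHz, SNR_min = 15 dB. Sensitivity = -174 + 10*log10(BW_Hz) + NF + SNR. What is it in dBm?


10*log10(1000000.0) = 60.0
S = -174 + 60.0 + 3.7 + 15 = -95.3 dBm

-95.3 dBm


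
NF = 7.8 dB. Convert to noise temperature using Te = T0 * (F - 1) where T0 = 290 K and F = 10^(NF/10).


NF_lin = 10^(7.8/10) = 6.025596
Te = 290 * (6.025596 - 1) = 1457.4 K

1457.4 K


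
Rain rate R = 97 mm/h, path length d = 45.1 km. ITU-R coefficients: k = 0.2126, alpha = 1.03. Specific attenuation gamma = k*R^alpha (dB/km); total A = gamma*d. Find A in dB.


gamma = 0.2126 * 97^1.03 = 23.655828 dB/km
A = 23.655828 * 45.1 = 1066.88 dB

1066.88 dB


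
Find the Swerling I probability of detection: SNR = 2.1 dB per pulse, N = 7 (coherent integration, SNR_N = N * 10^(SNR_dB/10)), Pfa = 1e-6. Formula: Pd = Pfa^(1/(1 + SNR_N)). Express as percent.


SNR_lin = 10^(2.1/10) = 1.62181
SNR_N = 7 * 1.62181 = 11.35267
1/(1 + SNR_N) = 1/12.35267 = 0.0809542
Pd = (1e-6)^0.0809542 = 0.32679
Pd = 32.7%

32.7%


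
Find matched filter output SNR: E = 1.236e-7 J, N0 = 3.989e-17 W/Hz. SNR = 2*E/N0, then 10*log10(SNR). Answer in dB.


SNR_lin = 2 * 1.236e-7 / 3.989e-17 = 6.197e9
SNR_dB = 10*log10(6.197e9) = 97.9 dB

97.9 dB


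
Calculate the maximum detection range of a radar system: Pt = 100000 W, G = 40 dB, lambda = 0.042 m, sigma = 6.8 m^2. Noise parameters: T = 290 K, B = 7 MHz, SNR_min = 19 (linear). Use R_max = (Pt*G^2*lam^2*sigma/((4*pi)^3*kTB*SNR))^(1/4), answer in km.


G_lin = 10^(40/10) = 10000.0
R^4 = 100000 * 10000.0^2 * 0.042^2 * 6.8 / ((4*pi)^3 * 1.38e-23 * 290 * 7000000.0 * 19)
R^4 = 1.13566e20 m^4
R_max = (1.13566e20)^(1/4) = 103231.5 m = 103.2 km

103.2 km


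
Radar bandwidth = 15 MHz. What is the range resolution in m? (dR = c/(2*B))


dR = 3e8 / (2 * 15000000.0) = 10.0 m

10.0 m


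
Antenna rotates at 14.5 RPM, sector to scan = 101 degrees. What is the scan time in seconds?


t = 101 / (14.5 * 360) * 60 = 1.16 s

1.16 s


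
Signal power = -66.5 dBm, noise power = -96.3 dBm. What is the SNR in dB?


SNR = -66.5 - (-96.3) = 29.8 dB

29.8 dB


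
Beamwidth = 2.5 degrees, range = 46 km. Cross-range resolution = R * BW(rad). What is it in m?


BW_rad = 0.043633231
CR = 46000 * 0.043633231 = 2007.1 m

2007.1 m


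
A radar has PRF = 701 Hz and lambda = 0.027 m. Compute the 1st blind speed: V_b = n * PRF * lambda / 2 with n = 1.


V_blind = 1 * 701 * 0.027 / 2 = 9.5 m/s

9.5 m/s


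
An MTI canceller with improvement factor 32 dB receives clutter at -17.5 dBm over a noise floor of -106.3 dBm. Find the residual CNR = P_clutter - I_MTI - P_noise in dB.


CNR = -17.5 - 32 - (-106.3) = 56.8 dB

56.8 dB


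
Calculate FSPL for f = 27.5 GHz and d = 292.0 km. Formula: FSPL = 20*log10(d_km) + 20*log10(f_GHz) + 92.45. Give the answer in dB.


20*log10(292.0) = 49.31
20*log10(27.5) = 28.79
FSPL = 170.5 dB

170.5 dB


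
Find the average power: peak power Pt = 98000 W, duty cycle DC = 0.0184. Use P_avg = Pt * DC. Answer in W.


P_avg = 98000 * 0.0184 = 1803.2 W

1803.2 W


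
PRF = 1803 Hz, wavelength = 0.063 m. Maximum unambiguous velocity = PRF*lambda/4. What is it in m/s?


V_ua = 1803 * 0.063 / 4 = 28.4 m/s

28.4 m/s


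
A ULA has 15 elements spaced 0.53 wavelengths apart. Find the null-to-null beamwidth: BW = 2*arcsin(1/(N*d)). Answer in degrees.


1/(N*d) = 1/(15*0.53) = 0.125786
BW = 2*arcsin(0.125786) = 14.5 degrees

14.5 degrees


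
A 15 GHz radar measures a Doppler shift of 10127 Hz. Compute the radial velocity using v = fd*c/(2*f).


v = 10127 * 3e8 / (2 * 15000000000.0) = 101.3 m/s

101.3 m/s


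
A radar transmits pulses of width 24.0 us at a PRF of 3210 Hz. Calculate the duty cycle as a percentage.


DC = 24.0e-6 * 3210 * 100 = 7.7%

7.7%


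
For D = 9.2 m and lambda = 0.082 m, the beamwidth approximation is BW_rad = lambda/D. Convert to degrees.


BW_rad = 0.082 / 9.2 = 0.008913
BW_deg = 0.51 degrees

0.51 degrees


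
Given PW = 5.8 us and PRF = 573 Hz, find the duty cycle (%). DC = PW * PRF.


DC = 5.8e-6 * 573 * 100 = 0.33%

0.33%


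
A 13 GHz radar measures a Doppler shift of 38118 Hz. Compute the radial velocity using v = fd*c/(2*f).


v = 38118 * 3e8 / (2 * 13000000000.0) = 439.8 m/s

439.8 m/s


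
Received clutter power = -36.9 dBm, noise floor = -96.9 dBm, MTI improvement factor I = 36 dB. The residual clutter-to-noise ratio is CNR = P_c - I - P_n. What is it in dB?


CNR = -36.9 - 36 - (-96.9) = 24.0 dB

24.0 dB


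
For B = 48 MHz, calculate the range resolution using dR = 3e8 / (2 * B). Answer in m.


dR = 3e8 / (2 * 48000000.0) = 3.13 m

3.13 m


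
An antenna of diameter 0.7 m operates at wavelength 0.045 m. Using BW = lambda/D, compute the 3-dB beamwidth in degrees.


BW_rad = 0.045 / 0.7 = 0.064286
BW_deg = 3.68 degrees

3.68 degrees


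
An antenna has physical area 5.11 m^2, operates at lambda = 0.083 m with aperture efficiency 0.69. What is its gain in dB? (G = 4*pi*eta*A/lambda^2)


G_linear = 4*pi*0.69*5.11/0.083^2 = 6431.67
G_dB = 10*log10(6431.67) = 38.1 dB

38.1 dB


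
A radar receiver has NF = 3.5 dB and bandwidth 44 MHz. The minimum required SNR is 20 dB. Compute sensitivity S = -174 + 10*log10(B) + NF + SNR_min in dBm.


10*log10(44000000.0) = 76.43
S = -174 + 76.43 + 3.5 + 20 = -74.1 dBm

-74.1 dBm


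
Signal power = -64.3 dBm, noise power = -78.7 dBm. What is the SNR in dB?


SNR = -64.3 - (-78.7) = 14.4 dB

14.4 dB


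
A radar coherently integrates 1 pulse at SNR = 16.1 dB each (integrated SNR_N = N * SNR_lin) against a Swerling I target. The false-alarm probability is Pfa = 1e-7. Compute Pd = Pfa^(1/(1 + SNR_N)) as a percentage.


SNR_lin = 10^(16.1/10) = 40.73803
SNR_N = 1 * 40.73803 = 40.73803
1/(1 + SNR_N) = 1/41.73803 = 0.023959
Pd = (1e-7)^0.023959 = 0.67965
Pd = 68.0%

68.0%


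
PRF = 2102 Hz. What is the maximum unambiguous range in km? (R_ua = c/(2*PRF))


R_ua = 3e8 / (2 * 2102) = 71360.6 m = 71.4 km

71.4 km


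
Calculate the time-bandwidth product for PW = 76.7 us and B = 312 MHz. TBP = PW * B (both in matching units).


TBP = 76.7 * 312 = 23930.4

23930.4


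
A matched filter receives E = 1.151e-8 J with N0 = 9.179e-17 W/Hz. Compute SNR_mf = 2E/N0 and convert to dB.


SNR_lin = 2 * 1.151e-8 / 9.179e-17 = 2.508e8
SNR_dB = 10*log10(2.508e8) = 84.0 dB

84.0 dB


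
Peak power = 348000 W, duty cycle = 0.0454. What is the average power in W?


P_avg = 348000 * 0.0454 = 15799.2 W

15799.2 W


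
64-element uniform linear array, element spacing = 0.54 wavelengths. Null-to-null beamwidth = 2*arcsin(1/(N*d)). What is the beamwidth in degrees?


1/(N*d) = 1/(64*0.54) = 0.028935
BW = 2*arcsin(0.028935) = 3.3 degrees

3.3 degrees


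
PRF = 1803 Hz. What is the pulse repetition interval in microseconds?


PRI = 1/1803 = 0.0005546312 s = 554.6 us

554.6 us


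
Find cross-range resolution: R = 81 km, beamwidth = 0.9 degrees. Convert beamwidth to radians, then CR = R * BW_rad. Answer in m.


BW_rad = 0.015707963
CR = 81000 * 0.015707963 = 1272.3 m

1272.3 m


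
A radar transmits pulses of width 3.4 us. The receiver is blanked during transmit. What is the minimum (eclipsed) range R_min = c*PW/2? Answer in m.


R_min = 3e8 * 3.4e-6 / 2 = 510.0 m

510.0 m


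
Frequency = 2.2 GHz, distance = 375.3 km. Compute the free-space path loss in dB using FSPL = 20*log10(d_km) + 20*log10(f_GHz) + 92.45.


20*log10(375.3) = 51.49
20*log10(2.2) = 6.85
FSPL = 150.8 dB

150.8 dB


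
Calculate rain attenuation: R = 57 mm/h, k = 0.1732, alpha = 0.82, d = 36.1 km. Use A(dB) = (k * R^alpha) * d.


gamma = 0.1732 * 57^0.82 = 4.768319 dB/km
A = 4.768319 * 36.1 = 172.14 dB

172.14 dB


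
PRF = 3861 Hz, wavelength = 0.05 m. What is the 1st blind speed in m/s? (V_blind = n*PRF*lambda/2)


V_blind = 1 * 3861 * 0.05 / 2 = 96.5 m/s

96.5 m/s


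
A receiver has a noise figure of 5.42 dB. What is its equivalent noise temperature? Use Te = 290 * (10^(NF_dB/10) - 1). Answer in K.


NF_lin = 10^(5.42/10) = 3.483373
Te = 290 * (3.483373 - 1) = 720.2 K

720.2 K


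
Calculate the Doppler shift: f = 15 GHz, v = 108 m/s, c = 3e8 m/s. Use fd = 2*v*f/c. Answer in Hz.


fd = 2 * 108 * 15000000000.0 / 3e8 = 10800.0 Hz

10800.0 Hz


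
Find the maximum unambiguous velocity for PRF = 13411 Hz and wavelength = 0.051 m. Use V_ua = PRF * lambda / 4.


V_ua = 13411 * 0.051 / 4 = 171.0 m/s

171.0 m/s


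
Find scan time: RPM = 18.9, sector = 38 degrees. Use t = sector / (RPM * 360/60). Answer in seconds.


t = 38 / (18.9 * 360) * 60 = 0.34 s

0.34 s


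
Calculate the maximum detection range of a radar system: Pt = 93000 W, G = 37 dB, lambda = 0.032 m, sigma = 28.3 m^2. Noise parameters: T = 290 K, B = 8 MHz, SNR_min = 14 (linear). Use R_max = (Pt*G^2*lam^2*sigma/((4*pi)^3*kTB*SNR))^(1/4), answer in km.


G_lin = 10^(37/10) = 5011.872336
R^4 = 93000 * 5011.872336^2 * 0.032^2 * 28.3 / ((4*pi)^3 * 1.38e-23 * 290 * 8000000.0 * 14)
R^4 = 7.61105e19 m^4
R_max = (7.61105e19)^(1/4) = 93403.1 m = 93.4 km

93.4 km


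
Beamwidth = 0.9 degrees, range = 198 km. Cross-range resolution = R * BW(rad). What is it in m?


BW_rad = 0.015707963
CR = 198000 * 0.015707963 = 3110.2 m

3110.2 m


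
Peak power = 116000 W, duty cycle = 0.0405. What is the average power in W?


P_avg = 116000 * 0.0405 = 4698.0 W

4698.0 W


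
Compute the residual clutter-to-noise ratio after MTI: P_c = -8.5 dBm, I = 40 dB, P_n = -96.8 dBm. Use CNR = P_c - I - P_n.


CNR = -8.5 - 40 - (-96.8) = 48.3 dB

48.3 dB


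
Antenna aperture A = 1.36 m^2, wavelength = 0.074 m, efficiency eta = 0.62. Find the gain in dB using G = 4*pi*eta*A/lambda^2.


G_linear = 4*pi*0.62*1.36/0.074^2 = 1934.98
G_dB = 10*log10(1934.98) = 32.9 dB

32.9 dB


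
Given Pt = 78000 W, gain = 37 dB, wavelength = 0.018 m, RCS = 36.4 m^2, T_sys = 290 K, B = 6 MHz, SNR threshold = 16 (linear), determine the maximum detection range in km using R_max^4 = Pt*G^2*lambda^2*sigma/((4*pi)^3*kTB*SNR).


G_lin = 10^(37/10) = 5011.872336
R^4 = 78000 * 5011.872336^2 * 0.018^2 * 36.4 / ((4*pi)^3 * 1.38e-23 * 290 * 6000000.0 * 16)
R^4 = 3.03084e19 m^4
R_max = (3.03084e19)^(1/4) = 74197.8 m = 74.2 km

74.2 km


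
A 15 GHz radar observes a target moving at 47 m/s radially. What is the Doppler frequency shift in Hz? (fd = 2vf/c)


fd = 2 * 47 * 15000000000.0 / 3e8 = 4700.0 Hz

4700.0 Hz


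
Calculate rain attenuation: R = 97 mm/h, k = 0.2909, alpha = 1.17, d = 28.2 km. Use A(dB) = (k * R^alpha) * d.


gamma = 0.2909 * 97^1.17 = 61.413896 dB/km
A = 61.413896 * 28.2 = 1731.87 dB

1731.87 dB


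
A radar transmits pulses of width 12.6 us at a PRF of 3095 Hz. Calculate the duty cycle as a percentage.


DC = 12.6e-6 * 3095 * 100 = 3.9%

3.9%


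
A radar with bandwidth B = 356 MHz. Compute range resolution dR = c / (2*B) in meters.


dR = 3e8 / (2 * 356000000.0) = 0.42 m

0.42 m


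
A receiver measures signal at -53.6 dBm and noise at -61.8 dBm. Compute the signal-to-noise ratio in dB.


SNR = -53.6 - (-61.8) = 8.2 dB

8.2 dB


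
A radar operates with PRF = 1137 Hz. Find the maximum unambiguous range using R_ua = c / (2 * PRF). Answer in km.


R_ua = 3e8 / (2 * 1137) = 131926.1 m = 131.9 km

131.9 km


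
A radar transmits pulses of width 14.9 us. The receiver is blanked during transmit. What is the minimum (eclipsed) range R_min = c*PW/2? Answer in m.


R_min = 3e8 * 14.9e-6 / 2 = 2235.0 m

2235.0 m


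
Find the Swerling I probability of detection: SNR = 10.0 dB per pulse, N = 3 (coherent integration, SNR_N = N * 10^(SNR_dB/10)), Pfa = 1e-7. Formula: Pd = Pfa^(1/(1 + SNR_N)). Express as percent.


SNR_lin = 10^(10.0/10) = 10.0
SNR_N = 3 * 10.0 = 30.0
1/(1 + SNR_N) = 1/31.0 = 0.0322581
Pd = (1e-7)^0.0322581 = 0.59456
Pd = 59.5%

59.5%


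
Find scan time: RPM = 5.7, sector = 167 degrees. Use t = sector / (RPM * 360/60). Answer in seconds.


t = 167 / (5.7 * 360) * 60 = 4.88 s

4.88 s


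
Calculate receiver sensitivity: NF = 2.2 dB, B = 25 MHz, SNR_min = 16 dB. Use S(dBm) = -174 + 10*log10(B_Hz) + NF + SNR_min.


10*log10(25000000.0) = 73.98
S = -174 + 73.98 + 2.2 + 16 = -81.8 dBm

-81.8 dBm


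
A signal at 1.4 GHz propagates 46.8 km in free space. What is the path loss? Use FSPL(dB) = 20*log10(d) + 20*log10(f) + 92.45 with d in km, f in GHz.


20*log10(46.8) = 33.4
20*log10(1.4) = 2.92
FSPL = 128.8 dB

128.8 dB


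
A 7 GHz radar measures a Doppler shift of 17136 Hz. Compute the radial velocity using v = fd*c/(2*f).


v = 17136 * 3e8 / (2 * 7000000000.0) = 367.2 m/s

367.2 m/s


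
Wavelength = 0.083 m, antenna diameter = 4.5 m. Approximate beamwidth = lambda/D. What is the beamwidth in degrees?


BW_rad = 0.083 / 4.5 = 0.018444
BW_deg = 1.06 degrees

1.06 degrees


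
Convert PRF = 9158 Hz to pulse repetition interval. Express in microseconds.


PRI = 1/9158 = 0.0001091941 s = 109.2 us

109.2 us


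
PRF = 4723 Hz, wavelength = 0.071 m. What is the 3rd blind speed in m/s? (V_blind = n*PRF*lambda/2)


V_blind = 3 * 4723 * 0.071 / 2 = 503.0 m/s

503.0 m/s


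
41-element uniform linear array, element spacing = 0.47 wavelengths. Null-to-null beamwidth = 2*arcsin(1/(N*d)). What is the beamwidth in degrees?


1/(N*d) = 1/(41*0.47) = 0.051894
BW = 2*arcsin(0.051894) = 5.9 degrees

5.9 degrees


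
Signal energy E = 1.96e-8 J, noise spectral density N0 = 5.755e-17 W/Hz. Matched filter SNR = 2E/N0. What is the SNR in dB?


SNR_lin = 2 * 1.96e-8 / 5.755e-17 = 6.811e8
SNR_dB = 10*log10(6.811e8) = 88.3 dB

88.3 dB


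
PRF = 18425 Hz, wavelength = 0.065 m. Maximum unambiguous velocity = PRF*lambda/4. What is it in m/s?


V_ua = 18425 * 0.065 / 4 = 299.4 m/s

299.4 m/s


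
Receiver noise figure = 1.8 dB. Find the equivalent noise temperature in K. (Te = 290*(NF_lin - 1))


NF_lin = 10^(1.8/10) = 1.513561
Te = 290 * (1.513561 - 1) = 148.9 K

148.9 K


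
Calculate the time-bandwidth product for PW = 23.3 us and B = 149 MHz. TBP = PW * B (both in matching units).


TBP = 23.3 * 149 = 3471.7

3471.7


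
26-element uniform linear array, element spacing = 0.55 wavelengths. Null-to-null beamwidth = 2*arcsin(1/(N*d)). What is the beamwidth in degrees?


1/(N*d) = 1/(26*0.55) = 0.06993
BW = 2*arcsin(0.06993) = 8.0 degrees

8.0 degrees


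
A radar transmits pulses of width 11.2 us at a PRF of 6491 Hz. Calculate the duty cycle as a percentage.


DC = 11.2e-6 * 6491 * 100 = 7.27%

7.27%


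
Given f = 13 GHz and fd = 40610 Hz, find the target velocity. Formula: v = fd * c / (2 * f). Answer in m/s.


v = 40610 * 3e8 / (2 * 13000000000.0) = 468.6 m/s

468.6 m/s


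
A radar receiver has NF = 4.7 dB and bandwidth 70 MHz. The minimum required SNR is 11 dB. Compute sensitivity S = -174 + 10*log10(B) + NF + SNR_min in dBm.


10*log10(70000000.0) = 78.45
S = -174 + 78.45 + 4.7 + 11 = -79.8 dBm

-79.8 dBm


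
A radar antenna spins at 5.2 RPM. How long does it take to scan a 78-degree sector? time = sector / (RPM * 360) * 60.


t = 78 / (5.2 * 360) * 60 = 2.5 s

2.5 s


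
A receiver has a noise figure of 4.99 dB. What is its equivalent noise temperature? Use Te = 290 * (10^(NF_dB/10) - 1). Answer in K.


NF_lin = 10^(4.99/10) = 3.155005
Te = 290 * (3.155005 - 1) = 625.0 K

625.0 K


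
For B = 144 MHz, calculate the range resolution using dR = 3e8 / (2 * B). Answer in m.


dR = 3e8 / (2 * 144000000.0) = 1.04 m

1.04 m


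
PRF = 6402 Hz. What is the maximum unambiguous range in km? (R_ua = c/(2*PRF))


R_ua = 3e8 / (2 * 6402) = 23430.2 m = 23.4 km

23.4 km


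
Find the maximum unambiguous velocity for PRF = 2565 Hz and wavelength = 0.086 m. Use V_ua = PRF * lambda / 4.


V_ua = 2565 * 0.086 / 4 = 55.1 m/s

55.1 m/s


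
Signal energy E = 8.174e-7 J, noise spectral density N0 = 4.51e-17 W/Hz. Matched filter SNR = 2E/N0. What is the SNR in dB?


SNR_lin = 2 * 8.174e-7 / 4.51e-17 = 3.625e10
SNR_dB = 10*log10(3.625e10) = 105.6 dB

105.6 dB


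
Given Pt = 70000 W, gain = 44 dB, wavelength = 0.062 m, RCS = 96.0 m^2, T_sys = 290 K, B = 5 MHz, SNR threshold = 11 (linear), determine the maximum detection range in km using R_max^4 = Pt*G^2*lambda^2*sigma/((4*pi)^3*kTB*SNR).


G_lin = 10^(44/10) = 25118.864315
R^4 = 70000 * 25118.864315^2 * 0.062^2 * 96.0 / ((4*pi)^3 * 1.38e-23 * 290 * 5000000.0 * 11)
R^4 = 3.7315e22 m^4
R_max = (3.7315e22)^(1/4) = 439512.1 m = 439.5 km

439.5 km


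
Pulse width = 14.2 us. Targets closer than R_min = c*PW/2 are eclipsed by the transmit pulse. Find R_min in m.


R_min = 3e8 * 14.2e-6 / 2 = 2130.0 m

2130.0 m


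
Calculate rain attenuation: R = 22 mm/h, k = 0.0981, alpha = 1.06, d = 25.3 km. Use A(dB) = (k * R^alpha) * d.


gamma = 0.0981 * 22^1.06 = 2.597987 dB/km
A = 2.597987 * 25.3 = 65.73 dB

65.73 dB


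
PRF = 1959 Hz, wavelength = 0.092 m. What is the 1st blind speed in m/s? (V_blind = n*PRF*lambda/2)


V_blind = 1 * 1959 * 0.092 / 2 = 90.1 m/s

90.1 m/s


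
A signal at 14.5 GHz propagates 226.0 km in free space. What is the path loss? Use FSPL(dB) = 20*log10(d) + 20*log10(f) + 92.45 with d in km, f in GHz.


20*log10(226.0) = 47.08
20*log10(14.5) = 23.23
FSPL = 162.8 dB

162.8 dB


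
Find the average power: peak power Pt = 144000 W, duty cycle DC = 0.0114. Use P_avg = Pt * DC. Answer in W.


P_avg = 144000 * 0.0114 = 1641.6 W

1641.6 W


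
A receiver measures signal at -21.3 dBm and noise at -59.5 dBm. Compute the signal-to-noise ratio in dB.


SNR = -21.3 - (-59.5) = 38.2 dB

38.2 dB


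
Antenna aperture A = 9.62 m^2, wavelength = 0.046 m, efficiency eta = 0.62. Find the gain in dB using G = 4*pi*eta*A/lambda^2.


G_linear = 4*pi*0.62*9.62/0.046^2 = 35421.01
G_dB = 10*log10(35421.01) = 45.5 dB

45.5 dB


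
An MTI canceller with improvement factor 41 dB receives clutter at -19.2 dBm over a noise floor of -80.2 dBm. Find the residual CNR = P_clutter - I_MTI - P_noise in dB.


CNR = -19.2 - 41 - (-80.2) = 20.0 dB

20.0 dB


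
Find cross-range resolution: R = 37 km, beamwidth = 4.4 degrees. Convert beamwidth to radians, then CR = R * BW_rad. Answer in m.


BW_rad = 0.076794487
CR = 37000 * 0.076794487 = 2841.4 m

2841.4 m


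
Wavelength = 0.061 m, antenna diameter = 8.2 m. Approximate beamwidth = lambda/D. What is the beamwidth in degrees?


BW_rad = 0.061 / 8.2 = 0.007439
BW_deg = 0.43 degrees

0.43 degrees


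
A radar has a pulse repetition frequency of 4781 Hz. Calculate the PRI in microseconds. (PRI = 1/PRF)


PRI = 1/4781 = 0.0002091613 s = 209.2 us

209.2 us


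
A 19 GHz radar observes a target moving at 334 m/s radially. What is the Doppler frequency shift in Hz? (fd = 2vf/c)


fd = 2 * 334 * 19000000000.0 / 3e8 = 42306.7 Hz

42306.7 Hz


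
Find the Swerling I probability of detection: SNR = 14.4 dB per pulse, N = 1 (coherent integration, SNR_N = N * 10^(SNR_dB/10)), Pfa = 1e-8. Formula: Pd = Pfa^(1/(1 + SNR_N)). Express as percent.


SNR_lin = 10^(14.4/10) = 27.54229
SNR_N = 1 * 27.54229 = 27.54229
1/(1 + SNR_N) = 1/28.54229 = 0.0350357
Pd = (1e-8)^0.0350357 = 0.52446
Pd = 52.4%

52.4%


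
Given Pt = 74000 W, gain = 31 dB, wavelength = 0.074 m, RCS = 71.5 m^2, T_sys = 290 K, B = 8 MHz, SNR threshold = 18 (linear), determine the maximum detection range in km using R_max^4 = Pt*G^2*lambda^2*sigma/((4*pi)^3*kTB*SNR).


G_lin = 10^(31/10) = 1258.925412
R^4 = 74000 * 1258.925412^2 * 0.074^2 * 71.5 / ((4*pi)^3 * 1.38e-23 * 290 * 8000000.0 * 18)
R^4 = 4.01543e19 m^4
R_max = (4.01543e19)^(1/4) = 79603.7 m = 79.6 km

79.6 km


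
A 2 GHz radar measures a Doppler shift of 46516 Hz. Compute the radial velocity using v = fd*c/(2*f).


v = 46516 * 3e8 / (2 * 2000000000.0) = 3488.7 m/s

3488.7 m/s


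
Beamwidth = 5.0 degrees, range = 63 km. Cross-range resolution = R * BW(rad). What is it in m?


BW_rad = 0.087266463
CR = 63000 * 0.087266463 = 5497.8 m

5497.8 m


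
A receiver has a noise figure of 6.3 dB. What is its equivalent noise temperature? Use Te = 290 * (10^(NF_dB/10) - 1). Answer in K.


NF_lin = 10^(6.3/10) = 4.265795
Te = 290 * (4.265795 - 1) = 947.1 K

947.1 K


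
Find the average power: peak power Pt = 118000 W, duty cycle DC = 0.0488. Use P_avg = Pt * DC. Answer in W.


P_avg = 118000 * 0.0488 = 5758.4 W

5758.4 W


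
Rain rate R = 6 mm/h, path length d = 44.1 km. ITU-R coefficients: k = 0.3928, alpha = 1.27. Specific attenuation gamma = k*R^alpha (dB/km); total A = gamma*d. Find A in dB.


gamma = 0.3928 * 6^1.27 = 3.82317 dB/km
A = 3.82317 * 44.1 = 168.6 dB

168.6 dB


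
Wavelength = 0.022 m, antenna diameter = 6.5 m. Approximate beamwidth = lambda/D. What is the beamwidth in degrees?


BW_rad = 0.022 / 6.5 = 0.003385
BW_deg = 0.19 degrees

0.19 degrees


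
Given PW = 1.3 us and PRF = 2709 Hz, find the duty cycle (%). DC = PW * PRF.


DC = 1.3e-6 * 2709 * 100 = 0.35%

0.35%


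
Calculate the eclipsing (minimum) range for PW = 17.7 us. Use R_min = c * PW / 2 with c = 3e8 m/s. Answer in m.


R_min = 3e8 * 17.7e-6 / 2 = 2655.0 m

2655.0 m


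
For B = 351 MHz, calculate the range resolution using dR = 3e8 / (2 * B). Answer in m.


dR = 3e8 / (2 * 351000000.0) = 0.43 m

0.43 m


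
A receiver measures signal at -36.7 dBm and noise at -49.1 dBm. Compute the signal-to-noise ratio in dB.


SNR = -36.7 - (-49.1) = 12.4 dB

12.4 dB


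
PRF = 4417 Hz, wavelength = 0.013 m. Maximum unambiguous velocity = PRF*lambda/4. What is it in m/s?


V_ua = 4417 * 0.013 / 4 = 14.4 m/s

14.4 m/s


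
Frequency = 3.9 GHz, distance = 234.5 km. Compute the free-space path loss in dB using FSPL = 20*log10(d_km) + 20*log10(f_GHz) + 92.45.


20*log10(234.5) = 47.4
20*log10(3.9) = 11.82
FSPL = 151.7 dB

151.7 dB


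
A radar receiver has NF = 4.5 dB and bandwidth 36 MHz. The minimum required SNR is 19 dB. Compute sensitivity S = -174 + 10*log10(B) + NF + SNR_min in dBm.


10*log10(36000000.0) = 75.56
S = -174 + 75.56 + 4.5 + 19 = -74.9 dBm

-74.9 dBm


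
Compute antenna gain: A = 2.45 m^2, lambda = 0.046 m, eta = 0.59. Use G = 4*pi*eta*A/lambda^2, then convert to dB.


G_linear = 4*pi*0.59*2.45/0.046^2 = 8584.45
G_dB = 10*log10(8584.45) = 39.3 dB

39.3 dB


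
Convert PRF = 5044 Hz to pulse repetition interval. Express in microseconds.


PRI = 1/5044 = 0.0001982554 s = 198.3 us

198.3 us


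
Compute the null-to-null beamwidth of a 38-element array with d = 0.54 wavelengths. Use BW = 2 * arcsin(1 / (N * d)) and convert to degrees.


1/(N*d) = 1/(38*0.54) = 0.048733
BW = 2*arcsin(0.048733) = 5.6 degrees

5.6 degrees


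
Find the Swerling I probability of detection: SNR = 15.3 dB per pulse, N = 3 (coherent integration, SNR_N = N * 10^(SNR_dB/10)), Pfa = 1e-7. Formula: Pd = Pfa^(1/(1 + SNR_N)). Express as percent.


SNR_lin = 10^(15.3/10) = 33.88442
SNR_N = 3 * 33.88442 = 101.65326
1/(1 + SNR_N) = 1/102.65326 = 0.0097415
Pd = (1e-7)^0.0097415 = 0.85469
Pd = 85.5%

85.5%


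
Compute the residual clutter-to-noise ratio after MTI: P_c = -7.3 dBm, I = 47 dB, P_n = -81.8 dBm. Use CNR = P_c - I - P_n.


CNR = -7.3 - 47 - (-81.8) = 27.5 dB

27.5 dB


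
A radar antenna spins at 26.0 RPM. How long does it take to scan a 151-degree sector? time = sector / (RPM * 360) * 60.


t = 151 / (26.0 * 360) * 60 = 0.97 s

0.97 s


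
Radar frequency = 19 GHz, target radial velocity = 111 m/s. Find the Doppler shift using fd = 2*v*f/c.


fd = 2 * 111 * 19000000000.0 / 3e8 = 14060.0 Hz

14060.0 Hz


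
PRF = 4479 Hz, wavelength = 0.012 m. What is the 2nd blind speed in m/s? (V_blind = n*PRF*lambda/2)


V_blind = 2 * 4479 * 0.012 / 2 = 53.7 m/s

53.7 m/s


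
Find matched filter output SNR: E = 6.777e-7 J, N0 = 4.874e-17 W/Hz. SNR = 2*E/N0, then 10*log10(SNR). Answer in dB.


SNR_lin = 2 * 6.777e-7 / 4.874e-17 = 2.781e10
SNR_dB = 10*log10(2.781e10) = 104.4 dB

104.4 dB


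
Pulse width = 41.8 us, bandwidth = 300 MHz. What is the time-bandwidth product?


TBP = 41.8 * 300 = 12540.0

12540.0


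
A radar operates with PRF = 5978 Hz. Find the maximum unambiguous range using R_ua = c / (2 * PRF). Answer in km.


R_ua = 3e8 / (2 * 5978) = 25092.0 m = 25.1 km

25.1 km


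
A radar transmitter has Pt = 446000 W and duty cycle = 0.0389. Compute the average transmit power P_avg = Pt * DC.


P_avg = 446000 * 0.0389 = 17349.4 W

17349.4 W


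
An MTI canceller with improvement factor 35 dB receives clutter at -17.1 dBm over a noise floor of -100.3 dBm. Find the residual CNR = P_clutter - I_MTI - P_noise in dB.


CNR = -17.1 - 35 - (-100.3) = 48.2 dB

48.2 dB


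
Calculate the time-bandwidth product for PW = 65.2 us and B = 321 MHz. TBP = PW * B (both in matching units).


TBP = 65.2 * 321 = 20929.2

20929.2


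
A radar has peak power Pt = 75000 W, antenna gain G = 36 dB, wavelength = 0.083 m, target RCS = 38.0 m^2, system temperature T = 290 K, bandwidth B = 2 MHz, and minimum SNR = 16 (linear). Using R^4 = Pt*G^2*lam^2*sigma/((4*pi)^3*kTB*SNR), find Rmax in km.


G_lin = 10^(36/10) = 3981.071706
R^4 = 75000 * 3981.071706^2 * 0.083^2 * 38.0 / ((4*pi)^3 * 1.38e-23 * 290 * 2000000.0 * 16)
R^4 = 1.22446e21 m^4
R_max = (1.22446e21)^(1/4) = 187062.2 m = 187.1 km

187.1 km


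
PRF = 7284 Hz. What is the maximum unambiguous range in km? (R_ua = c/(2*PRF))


R_ua = 3e8 / (2 * 7284) = 20593.1 m = 20.6 km

20.6 km


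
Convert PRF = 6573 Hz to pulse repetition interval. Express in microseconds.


PRI = 1/6573 = 0.0001521375 s = 152.1 us

152.1 us


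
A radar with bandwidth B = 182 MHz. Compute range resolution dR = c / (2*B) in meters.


dR = 3e8 / (2 * 182000000.0) = 0.82 m

0.82 m


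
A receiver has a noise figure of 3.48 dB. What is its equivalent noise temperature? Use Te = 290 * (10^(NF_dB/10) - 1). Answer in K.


NF_lin = 10^(3.48/10) = 2.228435
Te = 290 * (2.228435 - 1) = 356.2 K

356.2 K


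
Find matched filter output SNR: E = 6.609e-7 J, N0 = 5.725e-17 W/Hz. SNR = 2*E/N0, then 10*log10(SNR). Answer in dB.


SNR_lin = 2 * 6.609e-7 / 5.725e-17 = 2.309e10
SNR_dB = 10*log10(2.309e10) = 103.6 dB

103.6 dB
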